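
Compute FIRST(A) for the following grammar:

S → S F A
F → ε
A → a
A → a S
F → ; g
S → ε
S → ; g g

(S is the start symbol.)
To compute FIRST(A), examine every production with A on the left-hand side, reading each right-hand side left to right until a non-nullable symbol is reached.

From A → a:
  - a is a terminal: add 'a' and stop
From A → a S:
  - a is a terminal: add 'a' and stop

Collecting: FIRST(A) = { 'a' }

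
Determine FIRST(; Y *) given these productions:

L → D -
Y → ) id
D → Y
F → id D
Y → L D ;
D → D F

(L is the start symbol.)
{ ';' }

To compute FIRST(; Y *), process the symbols left to right:
Symbol ; is a terminal. Add ';' and stop.
FIRST(; Y *) = { ';' }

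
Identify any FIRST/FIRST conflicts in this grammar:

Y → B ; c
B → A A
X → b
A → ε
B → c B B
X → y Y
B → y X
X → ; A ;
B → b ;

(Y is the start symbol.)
A FIRST/FIRST conflict occurs when two productions N → α and N → β for the same non-terminal have FIRST(α) ∩ FIRST(β) ≠ ∅ (with ε ∈ FIRST of a nullable right-hand side, so two nullable alternatives also conflict).

FIRST sets of the non-terminals at (or reachable through a nullable prefix from) the front of some alternative:
  FIRST(A) = { ε }

Productions for B:
  B → A A: FIRST = { ε }
  B → c B B: FIRST = { 'c' }
  B → y X: FIRST = { 'y' }
  B → b ;: FIRST = { 'b' }
Productions for X:
  X → b: FIRST = { 'b' }
  X → y Y: FIRST = { 'y' }
  X → ; A ;: FIRST = { ';' }
Y, A have only one production, so no FIRST/FIRST conflict is possible there.

All alternatives of each non-terminal have pairwise disjoint FIRST sets.

Answer: No FIRST/FIRST conflicts.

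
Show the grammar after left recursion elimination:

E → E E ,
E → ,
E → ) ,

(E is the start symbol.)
E is directly left-recursive. The standard transformation for
  A → A α₁ | ... | A α_m | β₁ | ... | β_n
is
  A  → β₁ A' | ... | β_n A'
  A' → α₁ A' | ... | α_m A' | ε

E → , becomes E → , E'
E → ) , becomes E → ) , E'
E → E E , becomes E' → E , E'
Add E' → ε

Resulting grammar:
E → , E'
E → ) , E'
E' → E , E'
E' → ε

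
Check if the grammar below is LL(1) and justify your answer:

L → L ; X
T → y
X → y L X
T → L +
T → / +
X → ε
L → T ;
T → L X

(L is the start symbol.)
A grammar is LL(1) if for each non-terminal N with multiple productions, the predict sets of those productions are pairwise disjoint, where PREDICT(N → α) = (FIRST(α) \ {ε}) ∪ (FOLLOW(N) if α ⇒* ε).

Relevant sets:
  FIRST(L) = { '/', 'y' }
  FIRST(T) = { '/', 'y' }
  FOLLOW(X) = { $, '+', ';', 'y' }

For L:
  PREDICT(L → L ';' X) = { '/', 'y' }
  PREDICT(L → T ';') = { '/', 'y' }
For T:
  PREDICT(T → y) = { 'y' }
  PREDICT(T → L '+') = { '/', 'y' }
  PREDICT(T → '/' '+') = { '/' }
  PREDICT(T → L X) = { '/', 'y' }
For X:
  PREDICT(X → y L X) = { 'y' }
  PREDICT(X → ε) = { $, '+', ';', 'y' }

Conflict found: Predict set conflict for L: { '/', 'y' }
The grammar is NOT LL(1).

Answer: No. Predict set conflict for L: { '/', 'y' }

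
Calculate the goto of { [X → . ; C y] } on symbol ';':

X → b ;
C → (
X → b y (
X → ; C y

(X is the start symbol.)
GOTO(I, ';') = CLOSURE({ [A → αX.β] : [A → α.Xβ] ∈ I, X = ';' })

Items with dot before ';', with the dot advanced:
  [X → . ; C y] → [X → ; . C y]
Closure of the advanced items:
  [X → ; . C y] has the dot before C: add [C → . (]

GOTO = { [C → . (], [X → ; . C y] }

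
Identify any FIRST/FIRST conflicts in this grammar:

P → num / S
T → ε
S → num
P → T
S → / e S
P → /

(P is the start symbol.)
A FIRST/FIRST conflict occurs when two productions N → α and N → β for the same non-terminal have FIRST(α) ∩ FIRST(β) ≠ ∅ (with ε ∈ FIRST of a nullable right-hand side, so two nullable alternatives also conflict).

FIRST sets of the non-terminals at (or reachable through a nullable prefix from) the front of some alternative:
  FIRST(T) = { ε }

Productions for P:
  P → num / S: FIRST = { 'num' }
  P → T: FIRST = { ε }
  P → /: FIRST = { '/' }
Productions for S:
  S → num: FIRST = { 'num' }
  S → / e S: FIRST = { '/' }
T has only one production, so no FIRST/FIRST conflict is possible there.

All alternatives of each non-terminal have pairwise disjoint FIRST sets.

Answer: No FIRST/FIRST conflicts.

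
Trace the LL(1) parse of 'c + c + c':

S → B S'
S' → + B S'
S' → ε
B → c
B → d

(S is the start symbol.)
LL(1) parsing maintains a stack (initially the start symbol over $) and the input. At each step: if the stack top is a terminal, match it against the current input token; if it is a non-terminal N, replace it with the RHS of M[N, lookahead] (the unique production whose predict set contains the lookahead).

Stack is shown with the top on the left.

Stack     Input        Action
-----------------------------
S $       c + c + c $  output S → B S'
B S' $    c + c + c $  output B → c
c S' $    c + c + c $  match 'c'
S' $      + c + c $    output S' → + B S'
+ B S' $  + c + c $    match '+'
B S' $    c + c $      output B → c
c S' $    c + c $      match 'c'
S' $      + c $        output S' → + B S'
+ B S' $  + c $        match '+'
B S' $    c $          output B → c
c S' $    c $          match 'c'
S' $      $            output S' → ε
$         $            accept

The string is accepted.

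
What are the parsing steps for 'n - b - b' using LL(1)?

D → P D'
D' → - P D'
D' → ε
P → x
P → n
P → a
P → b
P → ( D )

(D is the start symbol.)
Stack is shown with the top on the left.

Stack     Input        Action
-----------------------------
D $       n - b - b $  output D → P D'
P D' $    n - b - b $  output P → n
n D' $    n - b - b $  match 'n'
D' $      - b - b $    output D' → - P D'
- P D' $  - b - b $    match '-'
P D' $    b - b $      output P → b
b D' $    b - b $      match 'b'
D' $      - b $        output D' → - P D'
- P D' $  - b $        match '-'
P D' $    b $          output P → b
b D' $    b $          match 'b'
D' $      $            output D' → ε
$         $            accept

The string is accepted.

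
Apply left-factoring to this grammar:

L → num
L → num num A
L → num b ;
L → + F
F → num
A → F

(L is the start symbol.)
Left-factoring transforms A → αβ₁ | αβ₂ into A → αA' and A' → β₁ | β₂
(α is the longest common prefix among the alternatives). Repeat until
no nonterminal has two alternatives with a common prefix.

Round 1: L has alternatives sharing prefix 'num'. Introduce L': L → num L'
  Add: L' → ε
  Add: L' → num A
  Add: L' → b ;

No remaining common prefixes — done.

Resulting grammar:
L → num L'
L' → ε
L' → num A
L' → b ;
L → + F
F → num
A → F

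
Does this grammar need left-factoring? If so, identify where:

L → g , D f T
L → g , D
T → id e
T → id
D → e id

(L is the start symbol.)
Left-factoring is needed when two productions for the same non-terminal
share a common prefix on the right-hand side.

Productions for L:
  L → g , D f T
  L → g , D
Productions for T:
  T → id e
  T → id

Found common prefix 'g , D' in productions for L
Found common prefix 'id' in productions for T

Answer: Yes, L has productions with common prefix 'g , D'; T has productions with common prefix 'id'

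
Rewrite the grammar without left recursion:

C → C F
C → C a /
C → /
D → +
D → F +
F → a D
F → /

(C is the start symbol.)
C is directly left-recursive. The standard transformation for
  A → A α₁ | ... | A α_m | β₁ | ... | β_n
is
  A  → β₁ A' | ... | β_n A'
  A' → α₁ A' | ... | α_m A' | ε

C → / becomes C → / C'
C → C F becomes C' → F C'
C → C a / becomes C' → a / C'
Add C' → ε

Productions for other non-terminals are unchanged:
  D → +
  D → F +
  F → a D
  F → /

Resulting grammar:
C → / C'
C' → F C'
C' → a / C'
C' → ε
D → +
D → F +
F → a D
F → /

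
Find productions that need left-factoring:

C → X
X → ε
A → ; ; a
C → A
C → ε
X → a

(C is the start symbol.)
No, left-factoring is not needed

Left-factoring is needed when two productions for the same non-terminal
share a common prefix on the right-hand side.

Productions for C:
  C → X
  C → A
  C → ε
Productions for X:
  X → ε
  X → a

No common prefixes found.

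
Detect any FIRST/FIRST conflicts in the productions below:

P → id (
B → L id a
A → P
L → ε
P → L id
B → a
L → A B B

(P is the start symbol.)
Yes. P → id '(' / P → L id on { 'id' }

FIRST sets of the non-terminals at (or reachable through a nullable prefix from) the front of some alternative:
  FIRST(L) = { 'id', ε }
  FIRST(A) = { 'id' }

Productions for P:
  P → id (: FIRST = { 'id' }
  P → L id: FIRST = { 'id' }
Productions for B:
  B → L id a: FIRST = { 'id' }
  B → a: FIRST = { 'a' }
Productions for L:
  L → ε: FIRST = { ε }
  L → A B B: FIRST = { 'id' }
A has only one production, so no FIRST/FIRST conflict is possible there.

Conflict for P: P → id ( and P → L id
  Overlap: { 'id' }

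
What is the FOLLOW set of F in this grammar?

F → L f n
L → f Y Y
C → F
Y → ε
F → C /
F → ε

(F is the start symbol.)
To compute FOLLOW(F), find every occurrence of F on a right-hand side N → α F β: add FIRST(β) \ {ε}, and if β is empty or nullable also add FOLLOW(N). Iterate to a fixed point.

F is the start symbol, so $ ∈ FOLLOW(F).
In C → F: F is at the end, add FOLLOW(C)

The FOLLOW sets referred to above (computed the same way, to a fixed point):
  FOLLOW(C) = { '/' }

Taking the union: FOLLOW(F) = { $, '/' }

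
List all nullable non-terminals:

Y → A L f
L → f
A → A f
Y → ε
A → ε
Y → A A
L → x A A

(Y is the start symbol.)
{ 'A', 'Y' }

A non-terminal is nullable if it can derive ε (the empty string): either it has an ε-production, or it has a production whose right-hand side consists entirely of nullable non-terminals.

ε-productions: Y → ε, A → ε
So Y, A are immediately nullable.
No further non-terminal can be added: every production for the remaining non-terminals contains a terminal or a non-nullable non-terminal.
Nullable = { 'A', 'Y' }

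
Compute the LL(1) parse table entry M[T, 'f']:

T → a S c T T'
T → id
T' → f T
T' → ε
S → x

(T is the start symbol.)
Empty (error entry)

To find M[T, 'f'], we find productions for T where 'f' is in the predict set (PREDICT(N → α) = (FIRST(α) \ {ε}) ∪ (FOLLOW(N) if α ⇒* ε)).

T → a S c T T': PREDICT = { 'a' }
T → id: PREDICT = { 'id' }

M[T, 'f'] is empty (no production applies)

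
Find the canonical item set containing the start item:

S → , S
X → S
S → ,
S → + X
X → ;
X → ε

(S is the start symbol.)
{ [S → . + X], [S → . , S], [S → . ,], [S' → . S] }

First, augment the grammar with S' → S
I₀ = CLOSURE({ [S' → . S] }):
  [S' → . S] has the dot before S: add [S → . , S], [S → . ,], [S → . + X]
No further items can be added.

I₀ = { [S → . + X], [S → . , S], [S → . ,], [S' → . S] }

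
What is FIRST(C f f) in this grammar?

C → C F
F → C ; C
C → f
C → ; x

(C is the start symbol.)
{ ';', 'f' }

FIRST sets of the non-terminals involved (from the grammar, by fixed-point iteration):
  FIRST(C) = { ';', 'f' }

To compute FIRST(C f f), process the symbols left to right:
Symbol C is a non-terminal. Add FIRST(C) \ {ε} = { ';', 'f' }
C is not nullable (ε ∉ FIRST(C)), so stop here.
FIRST(C f f) = { ';', 'f' }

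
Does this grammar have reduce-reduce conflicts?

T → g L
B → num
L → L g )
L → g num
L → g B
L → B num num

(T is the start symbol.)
Augment with T' → T and build the canonical LR(0) collection (I0 = CLOSURE({[T' → . T]}), then GOTO on every symbol after a dot until no new states appear). It has 13 states:
  I0: { [T → . g L], [T' → . T] }  — shift
  I1: { [T' → T .] }  — accept
  I2: { [B → . num], [L → . B num num], [L → . L g )], [L → . g B], [L → . g num], [T → g . L] }  — shift
  I3: { [L → B . num num] }  — shift
  I4: { [L → L . g )], [T → g L .] }  — shift, reduce
  I5: { [B → . num], [L → g . B], [L → g . num] }  — shift
  I6: { [B → num .] }  — reduce
  I7: { [L → g B .] }  — reduce
  I8: { [B → num .], [L → g num .] }  — 2 reduces
  I9: { [L → L g . )] }  — shift
  I10: { [L → L g ) .] }  — reduce
  I11: { [L → B num . num] }  — shift
  I12: { [L → B num num .] }  — reduce

I8 contains complete items [B → num .], [L → g num .] — reduce-reduce conflict.

Answer: Yes — I8: [B → num .] vs [L → g num .]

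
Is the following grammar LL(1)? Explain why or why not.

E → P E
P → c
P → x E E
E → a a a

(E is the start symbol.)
Yes, the grammar is LL(1).

A grammar is LL(1) if for each non-terminal N with multiple productions, the predict sets of those productions are pairwise disjoint, where PREDICT(N → α) = (FIRST(α) \ {ε}) ∪ (FOLLOW(N) if α ⇒* ε).

Relevant sets:
  FIRST(P) = { 'c', 'x' }

For E:
  PREDICT(E → P E) = { 'c', 'x' }
  PREDICT(E → a a a) = { 'a' }
For P:
  PREDICT(P → c) = { 'c' }
  PREDICT(P → x E E) = { 'x' }

All predict sets are disjoint. The grammar IS LL(1).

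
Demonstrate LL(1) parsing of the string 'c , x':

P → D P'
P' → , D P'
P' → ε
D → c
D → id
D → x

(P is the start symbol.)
LL(1) parsing maintains a stack (initially the start symbol over $) and the input. At each step: if the stack top is a terminal, match it against the current input token; if it is a non-terminal N, replace it with the RHS of M[N, lookahead] (the unique production whose predict set contains the lookahead).

Stack is shown with the top on the left.

Stack     Input    Action
-------------------------
P $       c , x $  output P → D P'
D P' $    c , x $  output D → c
c P' $    c , x $  match 'c'
P' $      , x $    output P' → , D P'
, D P' $  , x $    match ','
D P' $    x $      output D → x
x P' $    x $      match 'x'
P' $      $        output P' → ε
$         $        accept

The string is accepted.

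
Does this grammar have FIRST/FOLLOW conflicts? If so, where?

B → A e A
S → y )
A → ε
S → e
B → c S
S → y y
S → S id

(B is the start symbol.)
A FIRST/FOLLOW conflict occurs when a non-terminal N has a nullable alternative N → β (β ⇒* ε) and another alternative N → α with FIRST(α) ∩ FOLLOW(N) ≠ ∅: on such a lookahead the parser cannot decide between expanding α and letting N vanish via β.

Nullable non-terminals: A.
A has a nullable alternative but only one production, so nothing to check.

B, S have no nullable alternative, so no FIRST/FOLLOW check is needed there.

No FIRST/FOLLOW conflicts found.

Answer: No FIRST/FOLLOW conflicts.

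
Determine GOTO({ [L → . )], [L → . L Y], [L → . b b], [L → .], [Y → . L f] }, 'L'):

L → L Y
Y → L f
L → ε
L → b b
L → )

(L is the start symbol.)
GOTO(I, 'L') = CLOSURE({ [A → αX.β] : [A → α.Xβ] ∈ I, X = 'L' })

Items with dot before 'L', with the dot advanced:
  [L → . L Y] → [L → L . Y]
  [Y → . L f] → [Y → L . f]
Closure of the advanced items:
  [L → L . Y] has the dot before Y: add [Y → . L f]
  [Y → . L f] has the dot before L: add [L → . L Y], [L → .], [L → . b b], [L → . )]

GOTO = { [L → . )], [L → . L Y], [L → . b b], [L → .], [L → L . Y], [Y → . L f], [Y → L . f] }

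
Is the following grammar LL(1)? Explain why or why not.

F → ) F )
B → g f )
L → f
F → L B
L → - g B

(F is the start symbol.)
Relevant sets:
  FIRST(L) = { '-', 'f' }

For F:
  PREDICT(F → ')' F ')') = { ')' }
  PREDICT(F → L B) = { '-', 'f' }
For L:
  PREDICT(L → f) = { 'f' }
  PREDICT(L → '-' g B) = { '-' }
B has a single production, so nothing to check there.

All predict sets are disjoint. The grammar IS LL(1).

Answer: Yes, the grammar is LL(1).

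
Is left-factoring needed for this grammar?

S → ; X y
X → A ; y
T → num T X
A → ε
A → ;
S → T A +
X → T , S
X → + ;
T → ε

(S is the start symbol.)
No, left-factoring is not needed

Left-factoring is needed when two productions for the same non-terminal
share a common prefix on the right-hand side.

Productions for S:
  S → ; X y
  S → T A +
Productions for X:
  X → A ; y
  X → T , S
  X → + ;
Productions for T:
  T → num T X
  T → ε
Productions for A:
  A → ε
  A → ;

No common prefixes found.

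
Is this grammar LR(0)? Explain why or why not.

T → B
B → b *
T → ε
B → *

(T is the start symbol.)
A grammar is LR(0) if no state in the canonical LR(0) collection has:
  - both a shift item (dot before a terminal) and a complete item (shift-reduce conflict), or
  - two or more complete items (reduce-reduce conflict; the accept item [T' → T .] counts as a complete item here).

Augment with T' → T and build the canonical LR(0) collection (I0 = CLOSURE({[T' → . T]}), then GOTO on every symbol after a dot until no new states appear). It has 6 states:
  I0: { [B → . *], [B → . b *], [T → . B], [T → .], [T' → . T] }  — shift, reduce
  I1: { [B → * .] }  — reduce
  I2: { [T → B .] }  — reduce
  I3: { [T' → T .] }  — accept
  I4: { [B → b . *] }  — shift
  I5: { [B → b * .] }  — reduce

Conflict in state I0:
  Shift-reduce conflict between [T → .] and [B → . *]
So the grammar is NOT LR(0).

Answer: No. Shift-reduce conflict between [T → .] and [B → . *]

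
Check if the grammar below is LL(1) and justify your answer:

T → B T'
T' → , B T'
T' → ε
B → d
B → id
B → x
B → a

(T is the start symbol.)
Yes, the grammar is LL(1).

Relevant sets:
  FOLLOW(T') = { $ }

For T':
  PREDICT(T' → ',' B T') = { ',' }
  PREDICT(T' → ε) = { $ }
For B:
  PREDICT(B → d) = { 'd' }
  PREDICT(B → id) = { 'id' }
  PREDICT(B → x) = { 'x' }
  PREDICT(B → a) = { 'a' }
T has a single production, so nothing to check there.

All predict sets are disjoint. The grammar IS LL(1).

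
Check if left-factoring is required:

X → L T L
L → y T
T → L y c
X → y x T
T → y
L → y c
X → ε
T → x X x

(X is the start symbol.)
Left-factoring is needed when two productions for the same non-terminal
share a common prefix on the right-hand side.

Productions for X:
  X → L T L
  X → y x T
  X → ε
Productions for L:
  L → y T
  L → y c
Productions for T:
  T → L y c
  T → y
  T → x X x

Found common prefix 'y' in productions for L

Answer: Yes, L has productions with common prefix 'y'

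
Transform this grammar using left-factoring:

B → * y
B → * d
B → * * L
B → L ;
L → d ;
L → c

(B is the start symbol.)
B → * B'
B' → y
B' → d
B' → * L
B → L ;
L → d ;
L → c

Left-factoring transforms A → αβ₁ | αβ₂ into A → αA' and A' → β₁ | β₂
(α is the longest common prefix among the alternatives). Repeat until
no nonterminal has two alternatives with a common prefix.

Round 1: B has alternatives sharing prefix '*'. Introduce B': B → * B'
  Add: B' → y
  Add: B' → d
  Add: B' → * L

No remaining common prefixes — done.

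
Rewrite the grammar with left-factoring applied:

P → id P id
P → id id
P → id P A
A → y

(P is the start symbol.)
P → id P'
P' → P P''
P'' → id
P'' → A
P' → id
A → y

Left-factoring transforms A → αβ₁ | αβ₂ into A → αA' and A' → β₁ | β₂
(α is the longest common prefix among the alternatives). Repeat until
no nonterminal has two alternatives with a common prefix.

Round 1: P has alternatives sharing prefix 'id'. Introduce P': P → id P'
  Add: P' → P id
  Add: P' → id
  Add: P' → P A

Round 2: P' has alternatives sharing prefix 'P'. Introduce P'': P' → P P''
  Add: P'' → id
  Add: P'' → A

No remaining common prefixes — done.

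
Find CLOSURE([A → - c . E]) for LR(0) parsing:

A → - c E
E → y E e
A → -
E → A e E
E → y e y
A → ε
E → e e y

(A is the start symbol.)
To compute CLOSURE, for each item [A → α.Bβ] where B is a non-terminal, add [B → .γ] for all productions B → γ; repeat for the newly added items until nothing changes.

Start with: [A → - c . E]
  [A → - c . E] has the dot before E: add [E → . y E e], [E → . A e E], [E → . y e y], [E → . e e y]
  [E → . A e E] has the dot before A: add [A → . - c E], [A → . -], [A → .]
No further items can be added.

CLOSURE = { [A → - c . E], [A → . - c E], [A → . -], [A → .], [E → . A e E], [E → . e e y], [E → . y E e], [E → . y e y] }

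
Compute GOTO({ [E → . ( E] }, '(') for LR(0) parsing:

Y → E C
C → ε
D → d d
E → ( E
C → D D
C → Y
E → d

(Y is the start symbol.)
{ [E → ( . E], [E → . ( E], [E → . d] }

GOTO(I, '(') = CLOSURE({ [A → αX.β] : [A → α.Xβ] ∈ I, X = '(' })

Items with dot before '(', with the dot advanced:
  [E → . ( E] → [E → ( . E]
Closure of the advanced items:
  [E → ( . E] has the dot before E: add [E → . ( E], [E → . d]

GOTO = { [E → ( . E], [E → . ( E], [E → . d] }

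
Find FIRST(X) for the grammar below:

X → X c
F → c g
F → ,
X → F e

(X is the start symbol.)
FIRST sets of the other non-terminals involved (by the same procedure, iterated to a fixed point):
  FIRST(F) = { ',', 'c' }

From X → X c:
  - X is the symbol being defined: contributes nothing new
    X is not nullable, so stop
From X → F e:
  - F is a non-terminal: add FIRST(F) \ {ε} = { ',', 'c' }
    F is not nullable, so stop

Collecting: FIRST(X) = { ',', 'c' }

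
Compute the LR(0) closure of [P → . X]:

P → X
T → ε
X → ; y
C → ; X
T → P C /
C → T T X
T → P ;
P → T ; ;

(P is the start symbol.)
To compute CLOSURE, for each item [A → α.Bβ] where B is a non-terminal, add [B → .γ] for all productions B → γ; repeat for the newly added items until nothing changes.

Start with: [P → . X]
  [P → . X] has the dot before X: add [X → . ; y]
No further items can be added.

CLOSURE = { [P → . X], [X → . ; y] }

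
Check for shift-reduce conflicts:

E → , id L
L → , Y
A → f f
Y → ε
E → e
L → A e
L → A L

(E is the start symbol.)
A shift-reduce conflict occurs when an LR(0) state has both:
  - a complete (reduce) item [A → α .] (dot at the end), and
  - a shift item [B → β . c γ] (dot before a terminal).

Augment with E' → E and build the canonical LR(0) collection (I0 = CLOSURE({[E' → . E]}), then GOTO on every symbol after a dot until no new states appear). It has 13 states:
  I0: { [E → . , id L], [E → . e], [E' → . E] }  — shift
  I1: { [E → , . id L] }  — shift
  I2: { [E' → E .] }  — accept
  I3: { [E → e .] }  — reduce
  I4: { [A → . f f], [E → , id . L], [L → . , Y], [L → . A L], [L → . A e] }  — shift
  I5: { [L → , . Y], [Y → .] }  — reduce
  I6: { [A → . f f], [L → . , Y], [L → . A L], [L → . A e], [L → A . L], [L → A . e] }  — shift
  I7: { [E → , id L .] }  — reduce
  I8: { [A → f . f] }  — shift
  I9: { [A → f f .] }  — reduce
  I10: { [L → A L .] }  — reduce
  I11: { [L → A e .] }  — reduce
  I12: { [L → , Y .] }  — reduce

No state contains both a complete item and a shift item.

Answer: No shift-reduce conflicts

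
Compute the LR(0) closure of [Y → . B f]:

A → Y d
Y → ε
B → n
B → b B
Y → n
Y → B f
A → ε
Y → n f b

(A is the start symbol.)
To compute CLOSURE, for each item [A → α.Bβ] where B is a non-terminal, add [B → .γ] for all productions B → γ; repeat for the newly added items until nothing changes.

Start with: [Y → . B f]
  [Y → . B f] has the dot before B: add [B → . n], [B → . b B]
No further items can be added.

CLOSURE = { [B → . b B], [B → . n], [Y → . B f] }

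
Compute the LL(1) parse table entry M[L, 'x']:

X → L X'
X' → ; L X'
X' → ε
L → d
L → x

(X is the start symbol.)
L → x

To find M[L, 'x'], we find productions for L where 'x' is in the predict set (PREDICT(N → α) = (FIRST(α) \ {ε}) ∪ (FOLLOW(N) if α ⇒* ε)).

L → d: PREDICT = { 'd' }
L → x: PREDICT = { 'x' }
  'x' is in predict set, so this production goes in M[L, 'x']

M[L, 'x'] = L → x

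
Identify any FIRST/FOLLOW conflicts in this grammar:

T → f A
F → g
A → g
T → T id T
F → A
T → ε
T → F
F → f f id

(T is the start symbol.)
A FIRST/FOLLOW conflict occurs when a non-terminal N has a nullable alternative N → β (β ⇒* ε) and another alternative N → α with FIRST(α) ∩ FOLLOW(N) ≠ ∅: on such a lookahead the parser cannot decide between expanding α and letting N vanish via β.

Nullable non-terminals: T.
FIRST sets used below: FIRST(T) = { 'f', 'g', 'id', ε }, FIRST(F) = { 'f', 'g' }

T: nullable alternative(s) T → ε; FOLLOW(T) = { $, 'id' }
  T → f A: FIRST \ {ε} = { 'f' } — disjoint from FOLLOW(T)
  T → T id T: FIRST \ {ε} = { 'f', 'g', 'id' } — overlaps FOLLOW(T) on { 'id' }: CONFLICT
  T → ε: FIRST \ {ε} = { } — this is the only nullable alternative, skip
  T → F: FIRST \ {ε} = { 'f', 'g' } — disjoint from FOLLOW(T)

A, F have no nullable alternative, so no FIRST/FOLLOW check is needed there.

So the grammar has 1 FIRST/FOLLOW conflict (marked CONFLICT above).

Answer: Yes. T → T id T with FOLLOW(T) on { 'id' }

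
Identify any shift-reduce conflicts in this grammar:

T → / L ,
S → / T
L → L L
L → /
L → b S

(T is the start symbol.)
Yes — I10: [L → L L .] vs [L → . /]

A shift-reduce conflict occurs when an LR(0) state has both:
  - a complete (reduce) item [A → α .] (dot at the end), and
  - a shift item [B → β . c γ] (dot before a terminal).

Augment with T' → T and build the canonical LR(0) collection (I0 = CLOSURE({[T' → . T]}), then GOTO on every symbol after a dot until no new states appear). It has 11 states:
  I0: { [T → . / L ,], [T' → . T] }  — shift
  I1: { [L → . /], [L → . L L], [L → . b S], [T → / . L ,] }  — shift
  I2: { [T' → T .] }  — accept
  I3: { [L → / .] }  — reduce
  I4: { [L → . /], [L → . L L], [L → . b S], [L → L . L], [T → / L . ,] }  — shift
  I5: { [L → b . S], [S → . / T] }  — shift
  I6: { [S → / . T], [T → . / L ,] }  — shift
  I7: { [L → b S .] }  — reduce
  I8: { [S → / T .] }  — reduce
  I9: { [T → / L , .] }  — reduce
  I10: { [L → . /], [L → . L L], [L → . b S], [L → L . L], [L → L L .] }  — shift, reduce

I10 contains reduce item [L → L L .] and shift items [L → . /], [L → . b S] — shift-reduce conflict.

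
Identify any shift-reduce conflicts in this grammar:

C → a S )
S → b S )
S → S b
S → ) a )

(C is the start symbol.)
A shift-reduce conflict occurs when an LR(0) state has both:
  - a complete (reduce) item [A → α .] (dot at the end), and
  - a shift item [B → β . c γ] (dot before a terminal).

Augment with C' → C and build the canonical LR(0) collection (I0 = CLOSURE({[C' → . C]}), then GOTO on every symbol after a dot until no new states appear). It has 12 states:
  I0: { [C → . a S )], [C' → . C] }  — shift
  I1: { [C' → C .] }  — accept
  I2: { [C → a . S )], [S → . ) a )], [S → . S b], [S → . b S )] }  — shift
  I3: { [S → ) . a )] }  — shift
  I4: { [C → a S . )], [S → S . b] }  — shift
  I5: { [S → . ) a )], [S → . S b], [S → . b S )], [S → b . S )] }  — shift
  I6: { [S → S . b], [S → b S . )] }  — shift
  I7: { [S → b S ) .] }  — reduce
  I8: { [S → S b .] }  — reduce
  I9: { [C → a S ) .] }  — reduce
  I10: { [S → ) a . )] }  — shift
  I11: { [S → ) a ) .] }  — reduce

No state contains both a complete item and a shift item.

Answer: No shift-reduce conflicts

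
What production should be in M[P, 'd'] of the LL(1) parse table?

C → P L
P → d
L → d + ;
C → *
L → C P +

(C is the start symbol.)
P → d

To find M[P, 'd'], we find productions for P where 'd' is in the predict set (PREDICT(N → α) = (FIRST(α) \ {ε}) ∪ (FOLLOW(N) if α ⇒* ε)).

P → d: PREDICT = { 'd' }
  'd' is in predict set, so this production goes in M[P, 'd']

M[P, 'd'] = P → d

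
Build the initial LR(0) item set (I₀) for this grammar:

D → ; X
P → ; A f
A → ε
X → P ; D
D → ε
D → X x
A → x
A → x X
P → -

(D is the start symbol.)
First, augment the grammar with D' → D
I₀ = CLOSURE({ [D' → . D] }):
  [D' → . D] has the dot before D: add [D → . ; X], [D → .], [D → . X x]
  [D → . X x] has the dot before X: add [X → . P ; D]
  [X → . P ; D] has the dot before P: add [P → . ; A f], [P → . -]
No further items can be added.

I₀ = { [D → . ; X], [D → . X x], [D → .], [D' → . D], [P → . -], [P → . ; A f], [X → . P ; D] }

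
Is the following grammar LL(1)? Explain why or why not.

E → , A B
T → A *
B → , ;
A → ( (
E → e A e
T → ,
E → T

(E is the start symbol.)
No. Predict set conflict for E: { ',' }

Relevant sets:
  FIRST(T) = { '(', ',' }
  FIRST(A) = { '(' }

For E:
  PREDICT(E → ',' A B) = { ',' }
  PREDICT(E → e A e) = { 'e' }
  PREDICT(E → T) = { '(', ',' }
For T:
  PREDICT(T → A '*') = { '(' }
  PREDICT(T → ',') = { ',' }
B, A have a single production, so nothing to check there.

Conflict found: Predict set conflict for E: { ',' }
The grammar is NOT LL(1).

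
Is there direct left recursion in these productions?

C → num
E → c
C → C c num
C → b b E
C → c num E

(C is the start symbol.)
Yes, C is left-recursive

C → num: starts with num
E → c: starts with c
C → C c num: LEFT RECURSIVE (starts with C)
C → b b E: starts with b
C → c num E: starts with c

The grammar has direct left recursion on: C.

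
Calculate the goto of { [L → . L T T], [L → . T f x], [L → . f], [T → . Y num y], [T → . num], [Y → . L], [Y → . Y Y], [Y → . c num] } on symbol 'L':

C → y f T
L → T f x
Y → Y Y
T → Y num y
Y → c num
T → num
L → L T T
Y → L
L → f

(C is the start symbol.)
{ [L → . L T T], [L → . T f x], [L → . f], [L → L . T T], [T → . Y num y], [T → . num], [Y → . L], [Y → . Y Y], [Y → . c num], [Y → L .] }

GOTO(I, 'L') = CLOSURE({ [A → αX.β] : [A → α.Xβ] ∈ I, X = 'L' })

Items with dot before 'L', with the dot advanced:
  [L → . L T T] → [L → L . T T]
  [Y → . L] → [Y → L .]
Closure of the advanced items:
  [L → L . T T] has the dot before T: add [T → . Y num y], [T → . num]
  [T → . Y num y] has the dot before Y: add [Y → . Y Y], [Y → . c num], [Y → . L]
  [Y → . L] has the dot before L: add [L → . T f x], [L → . L T T], [L → . f]

GOTO = { [L → . L T T], [L → . T f x], [L → . f], [L → L . T T], [T → . Y num y], [T → . num], [Y → . L], [Y → . Y Y], [Y → . c num], [Y → L .] }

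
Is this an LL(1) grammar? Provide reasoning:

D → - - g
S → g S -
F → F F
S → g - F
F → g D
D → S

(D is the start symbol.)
Relevant sets:
  FIRST(S) = { 'g' }
  FIRST(F) = { 'g' }

For D:
  PREDICT(D → '-' '-' g) = { '-' }
  PREDICT(D → S) = { 'g' }
For S:
  PREDICT(S → g S '-') = { 'g' }
  PREDICT(S → g '-' F) = { 'g' }
For F:
  PREDICT(F → F F) = { 'g' }
  PREDICT(F → g D) = { 'g' }

Conflict found: Predict set conflict for S: { 'g' }
The grammar is NOT LL(1).

Answer: No. Predict set conflict for S: { 'g' }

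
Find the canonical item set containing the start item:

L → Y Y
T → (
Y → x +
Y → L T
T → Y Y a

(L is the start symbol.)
{ [L → . Y Y], [L' → . L], [Y → . L T], [Y → . x +] }

First, augment the grammar with L' → L
I₀ = CLOSURE({ [L' → . L] }):
  [L' → . L] has the dot before L: add [L → . Y Y]
  [L → . Y Y] has the dot before Y: add [Y → . x +], [Y → . L T]
No further items can be added.

I₀ = { [L → . Y Y], [L' → . L], [Y → . L T], [Y → . x +] }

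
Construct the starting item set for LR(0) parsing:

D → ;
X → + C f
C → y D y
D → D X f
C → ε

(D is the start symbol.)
{ [D → . ;], [D → . D X f], [D' → . D] }

First, augment the grammar with D' → D
I₀ = CLOSURE({ [D' → . D] }):
  [D' → . D] has the dot before D: add [D → . ;], [D → . D X f]
No further items can be added.

I₀ = { [D → . ;], [D → . D X f], [D' → . D] }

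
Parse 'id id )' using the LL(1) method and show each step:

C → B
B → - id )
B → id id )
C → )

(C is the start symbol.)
Stack is shown with the top on the left.

Stack      Input      Action
----------------------------
C $        id id ) $  output C → B
B $        id id ) $  output B → id id )
id id ) $  id id ) $  match 'id'
id ) $     id ) $     match 'id'
) $        ) $        match ')'
$          $          accept

The string is accepted.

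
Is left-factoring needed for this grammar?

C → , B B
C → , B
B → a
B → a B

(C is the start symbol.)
Yes, C has productions with common prefix ', B'; B has productions with common prefix 'a'

Left-factoring is needed when two productions for the same non-terminal
share a common prefix on the right-hand side.

Productions for C:
  C → , B B
  C → , B
Productions for B:
  B → a
  B → a B

Found common prefix ', B' in productions for C
Found common prefix 'a' in productions for B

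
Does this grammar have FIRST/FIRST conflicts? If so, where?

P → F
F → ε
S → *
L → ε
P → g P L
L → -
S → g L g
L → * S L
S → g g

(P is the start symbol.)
A FIRST/FIRST conflict occurs when two productions N → α and N → β for the same non-terminal have FIRST(α) ∩ FIRST(β) ≠ ∅ (with ε ∈ FIRST of a nullable right-hand side, so two nullable alternatives also conflict).

FIRST sets of the non-terminals at (or reachable through a nullable prefix from) the front of some alternative:
  FIRST(F) = { ε }

Productions for P:
  P → F: FIRST = { ε }
  P → g P L: FIRST = { 'g' }
Productions for S:
  S → *: FIRST = { '*' }
  S → g L g: FIRST = { 'g' }
  S → g g: FIRST = { 'g' }
Productions for L:
  L → ε: FIRST = { ε }
  L → -: FIRST = { '-' }
  L → * S L: FIRST = { '*' }
F has only one production, so no FIRST/FIRST conflict is possible there.

Conflict for S: S → g L g and S → g g
  Overlap: { 'g' }

Answer: Yes. S → g L g / S → g g on { 'g' }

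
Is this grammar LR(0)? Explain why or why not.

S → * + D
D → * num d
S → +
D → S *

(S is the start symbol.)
Yes, the grammar is LR(0)

Augment with S' → S and build the canonical LR(0) collection (I0 = CLOSURE({[S' → . S]}), then GOTO on every symbol after a dot until no new states appear). It has 11 states:
  I0: { [S → . * + D], [S → . +], [S' → . S] }  — shift
  I1: { [S → * . + D] }  — shift
  I2: { [S → + .] }  — reduce
  I3: { [S' → S .] }  — accept
  I4: { [D → . * num d], [D → . S *], [S → * + . D], [S → . * + D], [S → . +] }  — shift
  I5: { [D → * . num d], [S → * . + D] }  — shift
  I6: { [S → * + D .] }  — reduce
  I7: { [D → S . *] }  — shift
  I8: { [D → S * .] }  — reduce
  I9: { [D → * num . d] }  — shift
  I10: { [D → * num d .] }  — reduce

Every state is either a pure shift/goto state or contains exactly one complete item and nothing to shift — no conflicts. The grammar is LR(0).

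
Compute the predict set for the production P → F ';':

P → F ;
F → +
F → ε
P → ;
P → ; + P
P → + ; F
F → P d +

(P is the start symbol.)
PREDICT(P → F ';') = (FIRST(RHS) \ {ε}) ∪ (FOLLOW(P) if ε ∈ FIRST(RHS), i.e. RHS ⇒* ε)
FIRST(F) = { '+', ';', ε }
FIRST(F ';') = { '+', ';' }
ε ∉ FIRST(F ';'), so FOLLOW(P) is not added.
PREDICT(P → F ';') = { '+', ';' }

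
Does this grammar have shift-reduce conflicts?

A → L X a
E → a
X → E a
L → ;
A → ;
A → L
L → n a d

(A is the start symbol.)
Yes — I3: [A → L .] vs [E → . a]

A shift-reduce conflict occurs when an LR(0) state has both:
  - a complete (reduce) item [A → α .] (dot at the end), and
  - a shift item [B → β . c γ] (dot before a terminal).

Augment with A' → A and build the canonical LR(0) collection (I0 = CLOSURE({[A' → . A]}), then GOTO on every symbol after a dot until no new states appear). It has 12 states:
  I0: { [A → . ;], [A → . L X a], [A → . L], [A' → . A], [L → . ;], [L → . n a d] }  — shift
  I1: { [A → ; .], [L → ; .] }  — 2 reduces
  I2: { [A' → A .] }  — accept
  I3: { [A → L . X a], [A → L .], [E → . a], [X → . E a] }  — shift, reduce
  I4: { [L → n . a d] }  — shift
  I5: { [L → n a . d] }  — shift
  I6: { [L → n a d .] }  — reduce
  I7: { [X → E . a] }  — shift
  I8: { [A → L X . a] }  — shift
  I9: { [E → a .] }  — reduce
  I10: { [A → L X a .] }  — reduce
  I11: { [X → E a .] }  — reduce

I3 contains reduce item [A → L .] and shift item [E → . a] — shift-reduce conflict.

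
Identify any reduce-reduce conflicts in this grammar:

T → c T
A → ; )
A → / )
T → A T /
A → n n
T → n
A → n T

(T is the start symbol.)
Yes — I8: [A → n n .] vs [T → n .]

A reduce-reduce conflict occurs when an LR(0) state has two complete items [A → α .] and [B → β .] — both call for a reduction, and with no lookahead the parser cannot choose between them.

Augment with T' → T and build the canonical LR(0) collection (I0 = CLOSURE({[T' → . T]}), then GOTO on every symbol after a dot until no new states appear). It has 14 states:
  I0: { [A → . / )], [A → . ; )], [A → . n T], [A → . n n], [T → . A T /], [T → . c T], [T → . n], [T' → . T] }  — shift
  I1: { [A → / . )] }  — shift
  I2: { [A → ; . )] }  — shift
  I3: { [A → . / )], [A → . ; )], [A → . n T], [A → . n n], [T → . A T /], [T → . c T], [T → . n], [T → A . T /] }  — shift
  I4: { [T' → T .] }  — accept
  I5: { [A → . / )], [A → . ; )], [A → . n T], [A → . n n], [T → . A T /], [T → . c T], [T → . n], [T → c . T] }  — shift
  I6: { [A → . / )], [A → . ; )], [A → . n T], [A → . n n], [A → n . T], [A → n . n], [T → . A T /], [T → . c T], [T → . n], [T → n .] }  — shift, reduce
  I7: { [A → n T .] }  — reduce
  I8: { [A → . / )], [A → . ; )], [A → . n T], [A → . n n], [A → n . T], [A → n . n], [A → n n .], [T → . A T /], [T → . c T], [T → . n], [T → n .] }  — shift, 2 reduces
  I9: { [T → c T .] }  — reduce
  I10: { [T → A T . /] }  — shift
  I11: { [T → A T / .] }  — reduce
  I12: { [A → ; ) .] }  — reduce
  I13: { [A → / ) .] }  — reduce

I8 contains complete items [A → n n .], [T → n .] — reduce-reduce conflict.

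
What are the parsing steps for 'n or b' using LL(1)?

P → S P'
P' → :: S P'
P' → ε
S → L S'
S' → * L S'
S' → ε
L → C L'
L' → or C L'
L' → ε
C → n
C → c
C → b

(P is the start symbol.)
LL(1) parsing maintains a stack (initially the start symbol over $) and the input. At each step: if the stack top is a terminal, match it against the current input token; if it is a non-terminal N, replace it with the RHS of M[N, lookahead] (the unique production whose predict set contains the lookahead).

Stack is shown with the top on the left.

Stack            Input     Action
---------------------------------
P $              n or b $  output P → S P'
S P' $           n or b $  output S → L S'
L S' P' $        n or b $  output L → C L'
C L' S' P' $     n or b $  output C → n
n L' S' P' $     n or b $  match 'n'
L' S' P' $       or b $    output L' → or C L'
or C L' S' P' $  or b $    match 'or'
C L' S' P' $     b $       output C → b
b L' S' P' $     b $       match 'b'
L' S' P' $       $         output L' → ε
S' P' $          $         output S' → ε
P' $             $         output P' → ε
$                $         accept

The string is accepted.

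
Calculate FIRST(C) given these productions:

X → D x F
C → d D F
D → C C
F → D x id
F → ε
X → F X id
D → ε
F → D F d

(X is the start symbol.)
{ 'd' }

From C → d D F:
  - d is a terminal: add 'd' and stop

Collecting: FIRST(C) = { 'd' }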